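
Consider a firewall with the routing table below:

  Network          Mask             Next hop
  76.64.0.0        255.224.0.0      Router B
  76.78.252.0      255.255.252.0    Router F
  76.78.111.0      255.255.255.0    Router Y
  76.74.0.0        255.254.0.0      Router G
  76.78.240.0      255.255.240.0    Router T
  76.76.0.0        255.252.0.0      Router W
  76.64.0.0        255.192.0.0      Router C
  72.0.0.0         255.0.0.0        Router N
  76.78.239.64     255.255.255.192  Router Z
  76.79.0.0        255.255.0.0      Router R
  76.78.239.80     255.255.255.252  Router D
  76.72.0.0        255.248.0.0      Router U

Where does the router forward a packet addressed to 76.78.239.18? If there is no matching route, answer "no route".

Routes whose prefix contains 76.78.239.18:
  76.64.0.0/10 (76.64.0.0 - 76.127.255.255) -> Router C
  76.64.0.0/11 (76.64.0.0 - 76.95.255.255) -> Router B
  76.72.0.0/13 (76.72.0.0 - 76.79.255.255) -> Router U
  76.76.0.0/14 (76.76.0.0 - 76.79.255.255) -> Router W
More-specific entries that do NOT match:
  76.78.239.80/30 (76.78.239.80 - 76.78.239.83) does not contain 76.78.239.18
  76.78.239.64/26 (76.78.239.64 - 76.78.239.127) does not contain 76.78.239.18
  76.78.111.0/24 (76.78.111.0 - 76.78.111.255) does not contain 76.78.239.18
  76.78.252.0/22 (76.78.252.0 - 76.78.255.255) does not contain 76.78.239.18
  76.78.240.0/20 (76.78.240.0 - 76.78.255.255) does not contain 76.78.239.18
  76.79.0.0/16 (76.79.0.0 - 76.79.255.255) does not contain 76.78.239.18
  76.74.0.0/15 (76.74.0.0 - 76.75.255.255) does not contain 76.78.239.18
Longest matching prefix is /14 -> next hop Router W.

Router W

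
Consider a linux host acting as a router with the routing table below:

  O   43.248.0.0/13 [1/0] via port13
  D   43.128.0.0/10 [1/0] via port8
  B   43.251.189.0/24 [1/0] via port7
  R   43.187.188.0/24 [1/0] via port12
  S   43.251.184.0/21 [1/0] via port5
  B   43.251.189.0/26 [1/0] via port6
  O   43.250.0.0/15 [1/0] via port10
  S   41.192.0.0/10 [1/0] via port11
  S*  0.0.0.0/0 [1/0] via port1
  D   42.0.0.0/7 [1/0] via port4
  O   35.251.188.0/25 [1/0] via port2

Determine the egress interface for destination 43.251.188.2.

Routes whose prefix contains 43.251.188.2:
  0.0.0.0/0 (default, matches everything) -> port1
  42.0.0.0/7 (42.0.0.0 - 43.255.255.255) -> port4
  43.248.0.0/13 (43.248.0.0 - 43.255.255.255) -> port13
  43.250.0.0/15 (43.250.0.0 - 43.251.255.255) -> port10
  43.251.184.0/21 (43.251.184.0 - 43.251.191.255) -> port5
More-specific entries that do NOT match:
  43.251.189.0/26 (43.251.189.0 - 43.251.189.63) does not contain 43.251.188.2
  35.251.188.0/25 (35.251.188.0 - 35.251.188.127) does not contain 43.251.188.2
  43.251.189.0/24 (43.251.189.0 - 43.251.189.255) does not contain 43.251.188.2
  43.187.188.0/24 (43.187.188.0 - 43.187.188.255) does not contain 43.251.188.2
Longest matching prefix is /21 -> interface port5.

port5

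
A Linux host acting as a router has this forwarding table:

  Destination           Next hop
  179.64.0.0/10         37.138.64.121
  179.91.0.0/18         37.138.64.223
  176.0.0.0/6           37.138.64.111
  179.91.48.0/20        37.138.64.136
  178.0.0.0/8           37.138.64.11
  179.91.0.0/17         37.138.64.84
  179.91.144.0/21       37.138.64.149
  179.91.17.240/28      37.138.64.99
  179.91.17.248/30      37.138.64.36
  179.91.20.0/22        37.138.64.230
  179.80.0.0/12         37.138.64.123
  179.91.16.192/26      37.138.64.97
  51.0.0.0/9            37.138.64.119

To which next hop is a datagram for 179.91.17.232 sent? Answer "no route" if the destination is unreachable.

37.138.64.223

Routes whose prefix contains 179.91.17.232:
  176.0.0.0/6 (176.0.0.0 - 179.255.255.255) -> 37.138.64.111
  179.64.0.0/10 (179.64.0.0 - 179.127.255.255) -> 37.138.64.121
  179.80.0.0/12 (179.80.0.0 - 179.95.255.255) -> 37.138.64.123
  179.91.0.0/17 (179.91.0.0 - 179.91.127.255) -> 37.138.64.84
  179.91.0.0/18 (179.91.0.0 - 179.91.63.255) -> 37.138.64.223
More-specific entries that do NOT match:
  179.91.17.248/30 (179.91.17.248 - 179.91.17.251) does not contain 179.91.17.232
  179.91.17.240/28 (179.91.17.240 - 179.91.17.255) does not contain 179.91.17.232
  179.91.16.192/26 (179.91.16.192 - 179.91.16.255) does not contain 179.91.17.232
  179.91.20.0/22 (179.91.20.0 - 179.91.23.255) does not contain 179.91.17.232
  179.91.144.0/21 (179.91.144.0 - 179.91.151.255) does not contain 179.91.17.232
  179.91.48.0/20 (179.91.48.0 - 179.91.63.255) does not contain 179.91.17.232
Longest matching prefix is /18 -> next hop 37.138.64.223.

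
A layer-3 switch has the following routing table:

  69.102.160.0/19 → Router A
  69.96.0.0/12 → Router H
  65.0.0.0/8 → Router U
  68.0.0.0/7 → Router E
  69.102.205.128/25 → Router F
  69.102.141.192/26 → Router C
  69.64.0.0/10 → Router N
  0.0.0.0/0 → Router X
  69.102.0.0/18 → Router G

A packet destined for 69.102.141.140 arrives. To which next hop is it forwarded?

Routes whose prefix contains 69.102.141.140:
  0.0.0.0/0 (default, matches everything) -> Router X
  68.0.0.0/7 (68.0.0.0 - 69.255.255.255) -> Router E
  69.64.0.0/10 (69.64.0.0 - 69.127.255.255) -> Router N
  69.96.0.0/12 (69.96.0.0 - 69.111.255.255) -> Router H
More-specific entries that do NOT match:
  69.102.141.192/26 (69.102.141.192 - 69.102.141.255) does not contain 69.102.141.140
  69.102.205.128/25 (69.102.205.128 - 69.102.205.255) does not contain 69.102.141.140
  69.102.160.0/19 (69.102.160.0 - 69.102.191.255) does not contain 69.102.141.140
  69.102.0.0/18 (69.102.0.0 - 69.102.63.255) does not contain 69.102.141.140
Longest matching prefix is /12 -> next hop Router H.

Router H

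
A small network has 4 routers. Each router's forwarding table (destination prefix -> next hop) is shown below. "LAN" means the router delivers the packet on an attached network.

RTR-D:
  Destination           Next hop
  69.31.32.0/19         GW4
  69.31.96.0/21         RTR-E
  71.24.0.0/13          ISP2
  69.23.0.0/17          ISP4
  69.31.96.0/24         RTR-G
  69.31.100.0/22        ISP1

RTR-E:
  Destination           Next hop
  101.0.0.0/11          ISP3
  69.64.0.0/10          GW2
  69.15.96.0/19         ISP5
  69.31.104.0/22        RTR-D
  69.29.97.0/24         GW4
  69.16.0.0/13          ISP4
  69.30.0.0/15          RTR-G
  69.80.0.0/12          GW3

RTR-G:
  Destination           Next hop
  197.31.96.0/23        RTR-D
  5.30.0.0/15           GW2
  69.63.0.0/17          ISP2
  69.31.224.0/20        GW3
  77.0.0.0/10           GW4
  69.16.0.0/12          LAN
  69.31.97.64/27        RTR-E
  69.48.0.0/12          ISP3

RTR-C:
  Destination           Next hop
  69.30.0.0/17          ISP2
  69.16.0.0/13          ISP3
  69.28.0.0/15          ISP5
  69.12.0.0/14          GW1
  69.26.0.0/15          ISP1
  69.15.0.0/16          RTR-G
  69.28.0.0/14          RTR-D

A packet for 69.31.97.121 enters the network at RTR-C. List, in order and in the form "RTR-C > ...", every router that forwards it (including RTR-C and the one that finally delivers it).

RTR-C > RTR-D > RTR-E > RTR-G

At RTR-C: longest match for 69.31.97.121 is 69.28.0.0/14 -> RTR-D
At RTR-D: longest match for 69.31.97.121 is 69.31.96.0/21 -> RTR-E
At RTR-E: longest match for 69.31.97.121 is 69.30.0.0/15 -> RTR-G
At RTR-G: longest match for 69.31.97.121 is 69.16.0.0/12 -> LAN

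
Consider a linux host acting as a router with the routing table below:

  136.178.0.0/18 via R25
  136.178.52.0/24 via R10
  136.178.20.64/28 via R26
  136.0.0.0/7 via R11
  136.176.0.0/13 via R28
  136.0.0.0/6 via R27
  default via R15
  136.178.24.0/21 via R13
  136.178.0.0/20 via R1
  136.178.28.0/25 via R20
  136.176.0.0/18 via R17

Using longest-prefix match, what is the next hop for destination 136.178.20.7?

R25

Routes whose prefix contains 136.178.20.7:
  0.0.0.0/0 (default, matches everything) -> R15
  136.0.0.0/6 (136.0.0.0 - 139.255.255.255) -> R27
  136.0.0.0/7 (136.0.0.0 - 137.255.255.255) -> R11
  136.176.0.0/13 (136.176.0.0 - 136.183.255.255) -> R28
  136.178.0.0/18 (136.178.0.0 - 136.178.63.255) -> R25
More-specific entries that do NOT match:
  136.178.20.64/28 (136.178.20.64 - 136.178.20.79) does not contain 136.178.20.7
  136.178.28.0/25 (136.178.28.0 - 136.178.28.127) does not contain 136.178.20.7
  136.178.52.0/24 (136.178.52.0 - 136.178.52.255) does not contain 136.178.20.7
  136.178.24.0/21 (136.178.24.0 - 136.178.31.255) does not contain 136.178.20.7
  136.178.0.0/20 (136.178.0.0 - 136.178.15.255) does not contain 136.178.20.7
Longest matching prefix is /18 -> next hop R25.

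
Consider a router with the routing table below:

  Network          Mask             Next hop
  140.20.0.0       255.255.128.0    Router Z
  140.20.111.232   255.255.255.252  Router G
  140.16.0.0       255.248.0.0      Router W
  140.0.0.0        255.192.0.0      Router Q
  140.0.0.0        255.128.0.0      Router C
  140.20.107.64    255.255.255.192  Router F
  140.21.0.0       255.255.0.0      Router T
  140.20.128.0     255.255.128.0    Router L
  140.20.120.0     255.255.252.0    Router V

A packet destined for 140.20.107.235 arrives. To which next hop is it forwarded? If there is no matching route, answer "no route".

Router Z

Routes whose prefix contains 140.20.107.235:
  140.0.0.0/9 (140.0.0.0 - 140.127.255.255) -> Router C
  140.0.0.0/10 (140.0.0.0 - 140.63.255.255) -> Router Q
  140.16.0.0/13 (140.16.0.0 - 140.23.255.255) -> Router W
  140.20.0.0/17 (140.20.0.0 - 140.20.127.255) -> Router Z
More-specific entries that do NOT match:
  140.20.111.232/30 (140.20.111.232 - 140.20.111.235) does not contain 140.20.107.235
  140.20.107.64/26 (140.20.107.64 - 140.20.107.127) does not contain 140.20.107.235
  140.20.120.0/22 (140.20.120.0 - 140.20.123.255) does not contain 140.20.107.235
Longest matching prefix is /17 -> next hop Router Z.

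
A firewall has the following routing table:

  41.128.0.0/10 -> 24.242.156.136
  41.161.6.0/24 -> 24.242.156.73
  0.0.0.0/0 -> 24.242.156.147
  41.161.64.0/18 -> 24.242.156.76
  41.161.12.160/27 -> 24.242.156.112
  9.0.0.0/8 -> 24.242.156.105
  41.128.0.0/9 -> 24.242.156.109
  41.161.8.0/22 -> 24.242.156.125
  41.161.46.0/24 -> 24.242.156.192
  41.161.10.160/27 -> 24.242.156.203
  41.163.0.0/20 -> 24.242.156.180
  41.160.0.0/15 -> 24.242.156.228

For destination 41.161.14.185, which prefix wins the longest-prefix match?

41.160.0.0/15

Entries matching 41.161.14.185:
  0.0.0.0/0 (default, matches everything)
  41.128.0.0/9 (41.128.0.0 - 41.255.255.255)
  41.128.0.0/10 (41.128.0.0 - 41.191.255.255)
  41.160.0.0/15 (41.160.0.0 - 41.161.255.255)
Most specific is 41.160.0.0/15.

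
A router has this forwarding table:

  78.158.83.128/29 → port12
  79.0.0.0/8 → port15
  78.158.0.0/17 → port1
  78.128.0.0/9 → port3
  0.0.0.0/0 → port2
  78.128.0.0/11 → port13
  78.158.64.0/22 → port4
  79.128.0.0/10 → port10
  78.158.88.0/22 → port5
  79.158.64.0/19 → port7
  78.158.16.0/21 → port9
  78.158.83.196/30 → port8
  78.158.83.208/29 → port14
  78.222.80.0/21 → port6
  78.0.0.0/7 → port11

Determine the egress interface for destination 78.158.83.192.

port1

Routes whose prefix contains 78.158.83.192:
  0.0.0.0/0 (default, matches everything) -> port2
  78.0.0.0/7 (78.0.0.0 - 79.255.255.255) -> port11
  78.128.0.0/9 (78.128.0.0 - 78.255.255.255) -> port3
  78.128.0.0/11 (78.128.0.0 - 78.159.255.255) -> port13
  78.158.0.0/17 (78.158.0.0 - 78.158.127.255) -> port1
More-specific entries that do NOT match:
  78.158.83.196/30 (78.158.83.196 - 78.158.83.199) does not contain 78.158.83.192
  78.158.83.128/29 (78.158.83.128 - 78.158.83.135) does not contain 78.158.83.192
  78.158.83.208/29 (78.158.83.208 - 78.158.83.215) does not contain 78.158.83.192
  78.158.64.0/22 (78.158.64.0 - 78.158.67.255) does not contain 78.158.83.192
  78.158.88.0/22 (78.158.88.0 - 78.158.91.255) does not contain 78.158.83.192
  78.158.16.0/21 (78.158.16.0 - 78.158.23.255) does not contain 78.158.83.192
  78.222.80.0/21 (78.222.80.0 - 78.222.87.255) does not contain 78.158.83.192
  79.158.64.0/19 (79.158.64.0 - 79.158.95.255) does not contain 78.158.83.192
Longest matching prefix is /17 -> interface port1.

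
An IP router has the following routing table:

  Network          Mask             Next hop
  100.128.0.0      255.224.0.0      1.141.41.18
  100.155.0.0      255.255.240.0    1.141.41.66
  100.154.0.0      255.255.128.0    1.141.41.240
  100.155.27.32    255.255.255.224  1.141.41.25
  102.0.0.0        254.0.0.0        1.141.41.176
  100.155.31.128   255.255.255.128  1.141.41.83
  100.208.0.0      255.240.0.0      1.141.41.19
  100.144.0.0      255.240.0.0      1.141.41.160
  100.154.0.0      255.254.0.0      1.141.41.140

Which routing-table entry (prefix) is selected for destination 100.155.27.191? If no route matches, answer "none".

100.154.0.0/15

Entries matching 100.155.27.191:
  100.128.0.0/11 (100.128.0.0 - 100.159.255.255)
  100.144.0.0/12 (100.144.0.0 - 100.159.255.255)
  100.154.0.0/15 (100.154.0.0 - 100.155.255.255)
Most specific is 100.154.0.0/15.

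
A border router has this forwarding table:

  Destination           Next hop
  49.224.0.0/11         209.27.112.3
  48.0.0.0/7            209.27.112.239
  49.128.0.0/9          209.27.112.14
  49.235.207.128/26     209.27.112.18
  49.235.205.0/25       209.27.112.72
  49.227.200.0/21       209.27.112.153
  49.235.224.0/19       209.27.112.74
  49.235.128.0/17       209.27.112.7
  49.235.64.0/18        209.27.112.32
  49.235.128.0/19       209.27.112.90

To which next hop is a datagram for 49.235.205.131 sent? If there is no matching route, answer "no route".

209.27.112.7

Routes whose prefix contains 49.235.205.131:
  48.0.0.0/7 (48.0.0.0 - 49.255.255.255) -> 209.27.112.239
  49.128.0.0/9 (49.128.0.0 - 49.255.255.255) -> 209.27.112.14
  49.224.0.0/11 (49.224.0.0 - 49.255.255.255) -> 209.27.112.3
  49.235.128.0/17 (49.235.128.0 - 49.235.255.255) -> 209.27.112.7
More-specific entries that do NOT match:
  49.235.207.128/26 (49.235.207.128 - 49.235.207.191) does not contain 49.235.205.131
  49.235.205.0/25 (49.235.205.0 - 49.235.205.127) does not contain 49.235.205.131
  49.227.200.0/21 (49.227.200.0 - 49.227.207.255) does not contain 49.235.205.131
  49.235.224.0/19 (49.235.224.0 - 49.235.255.255) does not contain 49.235.205.131
  49.235.128.0/19 (49.235.128.0 - 49.235.159.255) does not contain 49.235.205.131
  49.235.64.0/18 (49.235.64.0 - 49.235.127.255) does not contain 49.235.205.131
Longest matching prefix is /17 -> next hop 209.27.112.7.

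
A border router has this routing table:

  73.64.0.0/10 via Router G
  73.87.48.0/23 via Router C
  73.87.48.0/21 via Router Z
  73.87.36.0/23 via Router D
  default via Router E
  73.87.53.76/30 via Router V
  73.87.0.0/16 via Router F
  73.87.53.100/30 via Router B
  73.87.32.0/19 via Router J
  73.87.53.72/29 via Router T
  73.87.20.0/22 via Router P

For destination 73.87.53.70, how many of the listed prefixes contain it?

Prefixes containing 73.87.53.70:
  0.0.0.0/0 (default, matches everything)
  73.64.0.0/10 (73.64.0.0 - 73.127.255.255)
  73.87.0.0/16 (73.87.0.0 - 73.87.255.255)
  73.87.32.0/19 (73.87.32.0 - 73.87.63.255)
  73.87.48.0/21 (73.87.48.0 - 73.87.55.255)
Total matching entries: 5.

5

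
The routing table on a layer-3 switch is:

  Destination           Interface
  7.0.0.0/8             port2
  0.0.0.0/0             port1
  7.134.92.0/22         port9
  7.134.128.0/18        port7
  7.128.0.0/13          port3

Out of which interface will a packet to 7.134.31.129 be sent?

Routes whose prefix contains 7.134.31.129:
  0.0.0.0/0 (default, matches everything) -> port1
  7.0.0.0/8 (7.0.0.0 - 7.255.255.255) -> port2
  7.128.0.0/13 (7.128.0.0 - 7.135.255.255) -> port3
More-specific entries that do NOT match:
  7.134.92.0/22 (7.134.92.0 - 7.134.95.255) does not contain 7.134.31.129
  7.134.128.0/18 (7.134.128.0 - 7.134.191.255) does not contain 7.134.31.129
Longest matching prefix is /13 -> interface port3.

port3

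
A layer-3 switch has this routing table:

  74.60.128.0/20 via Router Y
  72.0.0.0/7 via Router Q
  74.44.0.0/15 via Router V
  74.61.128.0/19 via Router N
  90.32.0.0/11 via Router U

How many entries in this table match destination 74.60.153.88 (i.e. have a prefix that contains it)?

0

No listed prefix contains 74.60.153.88.
Total matching entries: 0.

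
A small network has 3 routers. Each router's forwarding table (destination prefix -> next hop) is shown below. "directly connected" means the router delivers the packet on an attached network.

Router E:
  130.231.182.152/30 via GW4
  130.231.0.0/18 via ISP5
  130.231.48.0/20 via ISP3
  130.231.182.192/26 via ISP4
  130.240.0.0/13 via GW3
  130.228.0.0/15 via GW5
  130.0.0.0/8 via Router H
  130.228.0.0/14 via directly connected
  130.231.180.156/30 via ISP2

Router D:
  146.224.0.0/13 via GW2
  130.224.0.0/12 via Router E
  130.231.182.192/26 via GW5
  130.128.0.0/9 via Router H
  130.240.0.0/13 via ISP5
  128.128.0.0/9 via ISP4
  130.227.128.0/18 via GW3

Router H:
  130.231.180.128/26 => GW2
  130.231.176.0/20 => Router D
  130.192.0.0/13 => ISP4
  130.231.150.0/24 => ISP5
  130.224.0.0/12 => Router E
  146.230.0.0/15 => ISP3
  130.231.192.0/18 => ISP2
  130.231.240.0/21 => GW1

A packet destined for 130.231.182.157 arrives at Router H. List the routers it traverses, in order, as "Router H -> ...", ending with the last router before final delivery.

Router H -> Router D -> Router E

At Router H: longest match for 130.231.182.157 is 130.231.176.0/20 -> Router D
At Router D: longest match for 130.231.182.157 is 130.224.0.0/12 -> Router E
At Router E: longest match for 130.231.182.157 is 130.228.0.0/14 -> directly connected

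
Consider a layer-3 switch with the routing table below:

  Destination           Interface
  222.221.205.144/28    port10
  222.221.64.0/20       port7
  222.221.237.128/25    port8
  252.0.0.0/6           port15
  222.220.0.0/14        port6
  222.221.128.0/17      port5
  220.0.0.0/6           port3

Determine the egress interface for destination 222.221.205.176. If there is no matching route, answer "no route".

port5

Routes whose prefix contains 222.221.205.176:
  220.0.0.0/6 (220.0.0.0 - 223.255.255.255) -> port3
  222.220.0.0/14 (222.220.0.0 - 222.223.255.255) -> port6
  222.221.128.0/17 (222.221.128.0 - 222.221.255.255) -> port5
More-specific entries that do NOT match:
  222.221.205.144/28 (222.221.205.144 - 222.221.205.159) does not contain 222.221.205.176
  222.221.237.128/25 (222.221.237.128 - 222.221.237.255) does not contain 222.221.205.176
  222.221.64.0/20 (222.221.64.0 - 222.221.79.255) does not contain 222.221.205.176
Longest matching prefix is /17 -> interface port5.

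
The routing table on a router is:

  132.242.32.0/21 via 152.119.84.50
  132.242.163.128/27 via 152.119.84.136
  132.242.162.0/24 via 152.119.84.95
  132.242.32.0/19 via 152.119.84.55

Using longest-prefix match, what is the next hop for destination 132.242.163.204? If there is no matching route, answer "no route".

no route

No entry's prefix contains 132.242.163.204; there is no default route.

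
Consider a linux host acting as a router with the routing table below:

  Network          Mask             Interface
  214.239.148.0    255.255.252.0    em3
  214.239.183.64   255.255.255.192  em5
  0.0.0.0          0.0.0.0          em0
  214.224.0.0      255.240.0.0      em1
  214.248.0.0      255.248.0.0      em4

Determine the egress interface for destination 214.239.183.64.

Routes whose prefix contains 214.239.183.64:
  0.0.0.0/0 (default, matches everything) -> em0
  214.224.0.0/12 (214.224.0.0 - 214.239.255.255) -> em1
  214.239.183.64/26 (214.239.183.64 - 214.239.183.127) -> em5
Longest matching prefix is /26 -> interface em5.

em5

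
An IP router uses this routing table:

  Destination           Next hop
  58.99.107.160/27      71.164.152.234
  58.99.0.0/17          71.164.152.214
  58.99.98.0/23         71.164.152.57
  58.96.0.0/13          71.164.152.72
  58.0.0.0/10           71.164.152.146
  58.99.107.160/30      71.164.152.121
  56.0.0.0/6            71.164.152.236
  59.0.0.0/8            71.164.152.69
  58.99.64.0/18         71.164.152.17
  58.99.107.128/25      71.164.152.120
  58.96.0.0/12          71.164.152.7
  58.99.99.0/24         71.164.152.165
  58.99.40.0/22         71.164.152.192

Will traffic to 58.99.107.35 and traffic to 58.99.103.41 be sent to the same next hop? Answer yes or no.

yes

58.99.107.35: longest match 58.99.64.0/18 -> 71.164.152.17
58.99.103.41: longest match 58.99.64.0/18 -> 71.164.152.17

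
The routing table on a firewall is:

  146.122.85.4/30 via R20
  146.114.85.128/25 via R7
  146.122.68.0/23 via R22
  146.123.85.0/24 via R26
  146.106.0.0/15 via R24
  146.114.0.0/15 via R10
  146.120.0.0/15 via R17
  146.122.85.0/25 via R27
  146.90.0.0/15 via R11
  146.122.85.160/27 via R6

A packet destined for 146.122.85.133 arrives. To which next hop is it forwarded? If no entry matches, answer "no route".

No entry's prefix contains 146.122.85.133; there is no default route.

no route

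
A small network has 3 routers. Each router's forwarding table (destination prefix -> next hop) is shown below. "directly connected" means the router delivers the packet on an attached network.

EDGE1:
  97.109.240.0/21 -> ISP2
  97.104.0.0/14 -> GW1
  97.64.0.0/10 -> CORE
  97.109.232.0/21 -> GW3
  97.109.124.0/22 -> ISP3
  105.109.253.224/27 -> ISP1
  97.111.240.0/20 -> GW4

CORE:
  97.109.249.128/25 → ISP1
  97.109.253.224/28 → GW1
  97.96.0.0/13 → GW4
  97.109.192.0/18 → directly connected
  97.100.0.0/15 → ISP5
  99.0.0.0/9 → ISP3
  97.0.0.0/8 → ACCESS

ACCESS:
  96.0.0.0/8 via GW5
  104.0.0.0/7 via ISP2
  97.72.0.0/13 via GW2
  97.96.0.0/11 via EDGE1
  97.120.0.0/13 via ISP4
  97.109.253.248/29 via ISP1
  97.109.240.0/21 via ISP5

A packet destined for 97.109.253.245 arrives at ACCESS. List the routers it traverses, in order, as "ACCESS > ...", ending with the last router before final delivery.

ACCESS > EDGE1 > CORE

At ACCESS: longest match for 97.109.253.245 is 97.96.0.0/11 -> EDGE1
At EDGE1: longest match for 97.109.253.245 is 97.64.0.0/10 -> CORE
At CORE: longest match for 97.109.253.245 is 97.109.192.0/18 -> directly connected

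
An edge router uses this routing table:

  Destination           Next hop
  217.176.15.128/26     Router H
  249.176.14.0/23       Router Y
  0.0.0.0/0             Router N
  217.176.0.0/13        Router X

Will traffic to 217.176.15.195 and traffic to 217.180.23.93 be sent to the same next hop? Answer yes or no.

217.176.15.195: longest match 217.176.0.0/13 -> Router X
217.180.23.93: longest match 217.176.0.0/13 -> Router X

yes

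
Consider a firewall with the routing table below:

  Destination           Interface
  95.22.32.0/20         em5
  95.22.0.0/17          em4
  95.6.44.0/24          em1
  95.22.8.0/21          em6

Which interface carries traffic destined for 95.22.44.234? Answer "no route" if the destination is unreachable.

Routes whose prefix contains 95.22.44.234:
  95.22.0.0/17 (95.22.0.0 - 95.22.127.255) -> em4
  95.22.32.0/20 (95.22.32.0 - 95.22.47.255) -> em5
More-specific entries that do NOT match:
  95.6.44.0/24 (95.6.44.0 - 95.6.44.255) does not contain 95.22.44.234
  95.22.8.0/21 (95.22.8.0 - 95.22.15.255) does not contain 95.22.44.234
Longest matching prefix is /20 -> interface em5.

em5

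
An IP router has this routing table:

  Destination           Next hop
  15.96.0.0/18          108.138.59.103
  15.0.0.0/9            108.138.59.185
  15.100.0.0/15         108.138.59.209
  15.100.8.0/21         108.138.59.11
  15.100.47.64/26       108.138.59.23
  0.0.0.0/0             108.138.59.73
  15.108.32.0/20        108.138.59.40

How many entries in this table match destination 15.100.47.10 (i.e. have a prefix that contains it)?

Prefixes containing 15.100.47.10:
  0.0.0.0/0 (default, matches everything)
  15.0.0.0/9 (15.0.0.0 - 15.127.255.255)
  15.100.0.0/15 (15.100.0.0 - 15.101.255.255)
Total matching entries: 3.

3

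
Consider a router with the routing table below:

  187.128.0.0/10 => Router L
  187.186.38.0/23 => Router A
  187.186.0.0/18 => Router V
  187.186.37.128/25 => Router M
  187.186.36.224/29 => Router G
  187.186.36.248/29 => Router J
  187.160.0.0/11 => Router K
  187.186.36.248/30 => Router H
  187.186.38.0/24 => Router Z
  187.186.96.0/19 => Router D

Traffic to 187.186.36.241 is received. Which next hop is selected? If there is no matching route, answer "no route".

Routes whose prefix contains 187.186.36.241:
  187.128.0.0/10 (187.128.0.0 - 187.191.255.255) -> Router L
  187.160.0.0/11 (187.160.0.0 - 187.191.255.255) -> Router K
  187.186.0.0/18 (187.186.0.0 - 187.186.63.255) -> Router V
More-specific entries that do NOT match:
  187.186.36.248/30 (187.186.36.248 - 187.186.36.251) does not contain 187.186.36.241
  187.186.36.224/29 (187.186.36.224 - 187.186.36.231) does not contain 187.186.36.241
  187.186.36.248/29 (187.186.36.248 - 187.186.36.255) does not contain 187.186.36.241
  187.186.37.128/25 (187.186.37.128 - 187.186.37.255) does not contain 187.186.36.241
  187.186.38.0/24 (187.186.38.0 - 187.186.38.255) does not contain 187.186.36.241
  187.186.38.0/23 (187.186.38.0 - 187.186.39.255) does not contain 187.186.36.241
  187.186.96.0/19 (187.186.96.0 - 187.186.127.255) does not contain 187.186.36.241
Longest matching prefix is /18 -> next hop Router V.

Router V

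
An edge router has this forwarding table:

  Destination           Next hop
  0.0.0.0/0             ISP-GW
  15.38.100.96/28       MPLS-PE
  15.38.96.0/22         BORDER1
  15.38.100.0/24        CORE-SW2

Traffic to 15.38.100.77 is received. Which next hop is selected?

CORE-SW2

Routes whose prefix contains 15.38.100.77:
  0.0.0.0/0 (default, matches everything) -> ISP-GW
  15.38.100.0/24 (15.38.100.0 - 15.38.100.255) -> CORE-SW2
More-specific entries that do NOT match:
  15.38.100.96/28 (15.38.100.96 - 15.38.100.111) does not contain 15.38.100.77
Longest matching prefix is /24 -> next hop CORE-SW2.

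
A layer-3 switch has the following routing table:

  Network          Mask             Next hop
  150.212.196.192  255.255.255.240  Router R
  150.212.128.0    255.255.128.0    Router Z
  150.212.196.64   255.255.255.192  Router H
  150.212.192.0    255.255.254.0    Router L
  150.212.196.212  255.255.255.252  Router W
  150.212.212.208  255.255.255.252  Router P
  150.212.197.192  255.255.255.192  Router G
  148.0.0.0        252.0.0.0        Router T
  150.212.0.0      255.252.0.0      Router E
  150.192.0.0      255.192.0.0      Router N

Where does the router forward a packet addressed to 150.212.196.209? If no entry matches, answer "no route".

Router Z

Routes whose prefix contains 150.212.196.209:
  148.0.0.0/6 (148.0.0.0 - 151.255.255.255) -> Router T
  150.192.0.0/10 (150.192.0.0 - 150.255.255.255) -> Router N
  150.212.0.0/14 (150.212.0.0 - 150.215.255.255) -> Router E
  150.212.128.0/17 (150.212.128.0 - 150.212.255.255) -> Router Z
More-specific entries that do NOT match:
  150.212.196.212/30 (150.212.196.212 - 150.212.196.215) does not contain 150.212.196.209
  150.212.212.208/30 (150.212.212.208 - 150.212.212.211) does not contain 150.212.196.209
  150.212.196.192/28 (150.212.196.192 - 150.212.196.207) does not contain 150.212.196.209
  150.212.196.64/26 (150.212.196.64 - 150.212.196.127) does not contain 150.212.196.209
  150.212.197.192/26 (150.212.197.192 - 150.212.197.255) does not contain 150.212.196.209
  150.212.192.0/23 (150.212.192.0 - 150.212.193.255) does not contain 150.212.196.209
Longest matching prefix is /17 -> next hop Router Z.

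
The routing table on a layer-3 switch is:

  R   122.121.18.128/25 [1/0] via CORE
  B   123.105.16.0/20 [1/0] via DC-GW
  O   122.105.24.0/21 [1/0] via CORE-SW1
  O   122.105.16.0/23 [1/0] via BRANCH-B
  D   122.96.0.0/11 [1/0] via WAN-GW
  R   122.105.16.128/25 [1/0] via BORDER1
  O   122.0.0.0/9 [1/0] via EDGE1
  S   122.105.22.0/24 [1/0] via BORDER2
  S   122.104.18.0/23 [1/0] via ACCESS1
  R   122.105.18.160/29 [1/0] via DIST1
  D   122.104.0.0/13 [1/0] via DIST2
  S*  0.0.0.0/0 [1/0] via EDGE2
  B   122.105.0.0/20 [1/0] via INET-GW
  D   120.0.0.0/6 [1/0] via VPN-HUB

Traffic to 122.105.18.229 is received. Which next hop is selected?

DIST2

Routes whose prefix contains 122.105.18.229:
  0.0.0.0/0 (default, matches everything) -> EDGE2
  120.0.0.0/6 (120.0.0.0 - 123.255.255.255) -> VPN-HUB
  122.0.0.0/9 (122.0.0.0 - 122.127.255.255) -> EDGE1
  122.96.0.0/11 (122.96.0.0 - 122.127.255.255) -> WAN-GW
  122.104.0.0/13 (122.104.0.0 - 122.111.255.255) -> DIST2
More-specific entries that do NOT match:
  122.105.18.160/29 (122.105.18.160 - 122.105.18.167) does not contain 122.105.18.229
  122.121.18.128/25 (122.121.18.128 - 122.121.18.255) does not contain 122.105.18.229
  122.105.16.128/25 (122.105.16.128 - 122.105.16.255) does not contain 122.105.18.229
  122.105.22.0/24 (122.105.22.0 - 122.105.22.255) does not contain 122.105.18.229
  122.105.16.0/23 (122.105.16.0 - 122.105.17.255) does not contain 122.105.18.229
  122.104.18.0/23 (122.104.18.0 - 122.104.19.255) does not contain 122.105.18.229
  122.105.24.0/21 (122.105.24.0 - 122.105.31.255) does not contain 122.105.18.229
  123.105.16.0/20 (123.105.16.0 - 123.105.31.255) does not contain 122.105.18.229
  122.105.0.0/20 (122.105.0.0 - 122.105.15.255) does not contain 122.105.18.229
Longest matching prefix is /13 -> next hop DIST2.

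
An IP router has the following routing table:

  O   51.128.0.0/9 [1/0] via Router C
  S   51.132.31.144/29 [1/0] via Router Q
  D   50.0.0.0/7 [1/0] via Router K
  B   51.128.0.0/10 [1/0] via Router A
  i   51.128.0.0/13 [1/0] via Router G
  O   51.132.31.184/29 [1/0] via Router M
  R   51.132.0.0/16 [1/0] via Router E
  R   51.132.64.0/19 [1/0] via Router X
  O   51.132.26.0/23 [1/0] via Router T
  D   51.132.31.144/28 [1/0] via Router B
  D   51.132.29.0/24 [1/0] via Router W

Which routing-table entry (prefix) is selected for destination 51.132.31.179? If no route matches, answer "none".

51.132.0.0/16

Entries matching 51.132.31.179:
  50.0.0.0/7 (50.0.0.0 - 51.255.255.255)
  51.128.0.0/9 (51.128.0.0 - 51.255.255.255)
  51.128.0.0/10 (51.128.0.0 - 51.191.255.255)
  51.128.0.0/13 (51.128.0.0 - 51.135.255.255)
  51.132.0.0/16 (51.132.0.0 - 51.132.255.255)
Most specific is 51.132.0.0/16.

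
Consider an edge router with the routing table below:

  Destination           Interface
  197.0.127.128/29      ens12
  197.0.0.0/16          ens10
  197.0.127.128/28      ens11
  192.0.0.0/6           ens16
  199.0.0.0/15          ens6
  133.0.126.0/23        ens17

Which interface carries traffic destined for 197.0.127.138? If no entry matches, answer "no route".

ens11

Routes whose prefix contains 197.0.127.138:
  197.0.0.0/16 (197.0.0.0 - 197.0.255.255) -> ens10
  197.0.127.128/28 (197.0.127.128 - 197.0.127.143) -> ens11
More-specific entries that do NOT match:
  197.0.127.128/29 (197.0.127.128 - 197.0.127.135) does not contain 197.0.127.138
Longest matching prefix is /28 -> interface ens11.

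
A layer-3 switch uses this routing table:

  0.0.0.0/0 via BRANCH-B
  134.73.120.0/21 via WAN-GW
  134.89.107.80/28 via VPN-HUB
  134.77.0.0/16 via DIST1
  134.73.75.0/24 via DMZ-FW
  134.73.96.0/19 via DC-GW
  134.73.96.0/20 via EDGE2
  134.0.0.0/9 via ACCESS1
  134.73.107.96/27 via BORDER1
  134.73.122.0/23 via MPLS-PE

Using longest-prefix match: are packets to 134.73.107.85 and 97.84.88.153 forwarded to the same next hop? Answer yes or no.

134.73.107.85: longest match 134.73.96.0/20 -> EDGE2
97.84.88.153: longest match 0.0.0.0/0 -> BRANCH-B

no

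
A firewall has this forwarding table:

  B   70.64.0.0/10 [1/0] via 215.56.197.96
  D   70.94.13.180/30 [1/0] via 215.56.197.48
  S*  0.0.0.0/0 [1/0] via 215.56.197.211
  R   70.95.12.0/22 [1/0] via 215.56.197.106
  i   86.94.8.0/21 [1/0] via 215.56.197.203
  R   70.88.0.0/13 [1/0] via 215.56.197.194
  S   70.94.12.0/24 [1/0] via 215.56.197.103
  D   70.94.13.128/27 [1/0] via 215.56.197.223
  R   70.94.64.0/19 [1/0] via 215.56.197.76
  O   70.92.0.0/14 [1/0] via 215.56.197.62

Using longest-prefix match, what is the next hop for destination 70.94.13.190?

Routes whose prefix contains 70.94.13.190:
  0.0.0.0/0 (default, matches everything) -> 215.56.197.211
  70.64.0.0/10 (70.64.0.0 - 70.127.255.255) -> 215.56.197.96
  70.88.0.0/13 (70.88.0.0 - 70.95.255.255) -> 215.56.197.194
  70.92.0.0/14 (70.92.0.0 - 70.95.255.255) -> 215.56.197.62
More-specific entries that do NOT match:
  70.94.13.180/30 (70.94.13.180 - 70.94.13.183) does not contain 70.94.13.190
  70.94.13.128/27 (70.94.13.128 - 70.94.13.159) does not contain 70.94.13.190
  70.94.12.0/24 (70.94.12.0 - 70.94.12.255) does not contain 70.94.13.190
  70.95.12.0/22 (70.95.12.0 - 70.95.15.255) does not contain 70.94.13.190
  86.94.8.0/21 (86.94.8.0 - 86.94.15.255) does not contain 70.94.13.190
  70.94.64.0/19 (70.94.64.0 - 70.94.95.255) does not contain 70.94.13.190
Longest matching prefix is /14 -> next hop 215.56.197.62.

215.56.197.62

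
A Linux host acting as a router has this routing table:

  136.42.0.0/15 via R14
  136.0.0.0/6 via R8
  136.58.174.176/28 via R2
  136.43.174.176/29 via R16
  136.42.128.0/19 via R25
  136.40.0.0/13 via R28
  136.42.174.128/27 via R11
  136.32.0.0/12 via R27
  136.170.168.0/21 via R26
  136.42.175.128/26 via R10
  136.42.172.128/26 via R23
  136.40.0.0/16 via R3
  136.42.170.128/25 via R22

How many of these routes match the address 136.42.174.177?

Prefixes containing 136.42.174.177:
  136.0.0.0/6 (136.0.0.0 - 139.255.255.255)
  136.32.0.0/12 (136.32.0.0 - 136.47.255.255)
  136.40.0.0/13 (136.40.0.0 - 136.47.255.255)
  136.42.0.0/15 (136.42.0.0 - 136.43.255.255)
Total matching entries: 4.

4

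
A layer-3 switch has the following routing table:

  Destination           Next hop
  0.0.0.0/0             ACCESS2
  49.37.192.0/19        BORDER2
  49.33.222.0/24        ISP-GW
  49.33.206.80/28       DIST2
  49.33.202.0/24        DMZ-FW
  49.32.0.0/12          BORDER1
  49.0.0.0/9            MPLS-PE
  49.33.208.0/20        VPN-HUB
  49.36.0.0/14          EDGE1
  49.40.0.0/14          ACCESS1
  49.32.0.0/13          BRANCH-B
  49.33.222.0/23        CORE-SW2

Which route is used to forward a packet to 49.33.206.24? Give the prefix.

49.32.0.0/13

Entries matching 49.33.206.24:
  0.0.0.0/0 (default, matches everything)
  49.0.0.0/9 (49.0.0.0 - 49.127.255.255)
  49.32.0.0/12 (49.32.0.0 - 49.47.255.255)
  49.32.0.0/13 (49.32.0.0 - 49.39.255.255)
Most specific is 49.32.0.0/13.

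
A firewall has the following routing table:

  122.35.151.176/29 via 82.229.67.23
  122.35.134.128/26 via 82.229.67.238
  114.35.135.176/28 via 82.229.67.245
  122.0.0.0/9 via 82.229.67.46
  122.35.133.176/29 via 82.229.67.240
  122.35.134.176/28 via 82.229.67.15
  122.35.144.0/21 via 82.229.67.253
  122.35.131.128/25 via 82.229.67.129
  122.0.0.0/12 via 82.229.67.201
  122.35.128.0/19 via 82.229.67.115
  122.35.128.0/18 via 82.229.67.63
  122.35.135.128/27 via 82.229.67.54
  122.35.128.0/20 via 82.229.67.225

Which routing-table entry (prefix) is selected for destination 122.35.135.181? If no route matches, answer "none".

Entries matching 122.35.135.181:
  122.0.0.0/9 (122.0.0.0 - 122.127.255.255)
  122.35.128.0/18 (122.35.128.0 - 122.35.191.255)
  122.35.128.0/19 (122.35.128.0 - 122.35.159.255)
  122.35.128.0/20 (122.35.128.0 - 122.35.143.255)
Most specific is 122.35.128.0/20.

122.35.128.0/20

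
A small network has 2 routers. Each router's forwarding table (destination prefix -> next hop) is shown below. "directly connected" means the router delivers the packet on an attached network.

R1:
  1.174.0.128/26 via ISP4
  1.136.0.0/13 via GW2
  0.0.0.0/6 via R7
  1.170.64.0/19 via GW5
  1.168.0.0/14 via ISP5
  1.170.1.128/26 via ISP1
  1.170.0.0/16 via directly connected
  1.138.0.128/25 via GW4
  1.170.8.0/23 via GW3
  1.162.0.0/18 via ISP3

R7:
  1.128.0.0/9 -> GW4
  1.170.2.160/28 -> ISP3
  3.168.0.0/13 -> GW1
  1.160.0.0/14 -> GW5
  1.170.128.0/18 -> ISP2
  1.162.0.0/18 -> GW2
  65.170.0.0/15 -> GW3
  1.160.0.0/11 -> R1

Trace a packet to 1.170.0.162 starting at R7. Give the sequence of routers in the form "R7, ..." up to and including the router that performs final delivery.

R7, R1

At R7: longest match for 1.170.0.162 is 1.160.0.0/11 -> R1
At R1: longest match for 1.170.0.162 is 1.170.0.0/16 -> directly connected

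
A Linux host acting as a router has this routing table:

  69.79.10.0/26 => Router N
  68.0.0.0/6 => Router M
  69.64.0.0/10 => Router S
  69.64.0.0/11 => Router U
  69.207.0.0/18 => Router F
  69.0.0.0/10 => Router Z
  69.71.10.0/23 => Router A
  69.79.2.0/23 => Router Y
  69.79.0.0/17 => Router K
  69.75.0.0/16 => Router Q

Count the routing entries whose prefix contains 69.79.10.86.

Prefixes containing 69.79.10.86:
  68.0.0.0/6 (68.0.0.0 - 71.255.255.255)
  69.64.0.0/10 (69.64.0.0 - 69.127.255.255)
  69.64.0.0/11 (69.64.0.0 - 69.95.255.255)
  69.79.0.0/17 (69.79.0.0 - 69.79.127.255)
Total matching entries: 4.

4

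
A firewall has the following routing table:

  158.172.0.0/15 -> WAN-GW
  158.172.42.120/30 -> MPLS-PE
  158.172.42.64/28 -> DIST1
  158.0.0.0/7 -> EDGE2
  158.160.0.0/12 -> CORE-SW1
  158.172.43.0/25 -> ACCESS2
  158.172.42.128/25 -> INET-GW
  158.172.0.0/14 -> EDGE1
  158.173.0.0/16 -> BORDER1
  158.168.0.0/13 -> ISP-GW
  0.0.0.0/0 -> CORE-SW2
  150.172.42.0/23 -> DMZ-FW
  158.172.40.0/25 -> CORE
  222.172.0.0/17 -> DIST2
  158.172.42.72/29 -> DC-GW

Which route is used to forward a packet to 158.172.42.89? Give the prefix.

158.172.0.0/15

Entries matching 158.172.42.89:
  0.0.0.0/0 (default, matches everything)
  158.0.0.0/7 (158.0.0.0 - 159.255.255.255)
  158.160.0.0/12 (158.160.0.0 - 158.175.255.255)
  158.168.0.0/13 (158.168.0.0 - 158.175.255.255)
  158.172.0.0/14 (158.172.0.0 - 158.175.255.255)
  158.172.0.0/15 (158.172.0.0 - 158.173.255.255)
Most specific is 158.172.0.0/15.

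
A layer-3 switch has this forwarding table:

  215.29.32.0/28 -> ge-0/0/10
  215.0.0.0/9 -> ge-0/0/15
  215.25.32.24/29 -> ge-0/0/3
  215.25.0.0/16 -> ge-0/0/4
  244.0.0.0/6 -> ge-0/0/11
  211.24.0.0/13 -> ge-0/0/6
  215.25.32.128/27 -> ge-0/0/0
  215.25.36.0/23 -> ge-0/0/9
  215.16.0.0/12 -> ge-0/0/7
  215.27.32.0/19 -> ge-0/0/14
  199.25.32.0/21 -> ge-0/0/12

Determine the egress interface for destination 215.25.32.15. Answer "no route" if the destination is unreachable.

Routes whose prefix contains 215.25.32.15:
  215.0.0.0/9 (215.0.0.0 - 215.127.255.255) -> ge-0/0/15
  215.16.0.0/12 (215.16.0.0 - 215.31.255.255) -> ge-0/0/7
  215.25.0.0/16 (215.25.0.0 - 215.25.255.255) -> ge-0/0/4
More-specific entries that do NOT match:
  215.25.32.24/29 (215.25.32.24 - 215.25.32.31) does not contain 215.25.32.15
  215.29.32.0/28 (215.29.32.0 - 215.29.32.15) does not contain 215.25.32.15
  215.25.32.128/27 (215.25.32.128 - 215.25.32.159) does not contain 215.25.32.15
  215.25.36.0/23 (215.25.36.0 - 215.25.37.255) does not contain 215.25.32.15
  199.25.32.0/21 (199.25.32.0 - 199.25.39.255) does not contain 215.25.32.15
  215.27.32.0/19 (215.27.32.0 - 215.27.63.255) does not contain 215.25.32.15
Longest matching prefix is /16 -> interface ge-0/0/4.

ge-0/0/4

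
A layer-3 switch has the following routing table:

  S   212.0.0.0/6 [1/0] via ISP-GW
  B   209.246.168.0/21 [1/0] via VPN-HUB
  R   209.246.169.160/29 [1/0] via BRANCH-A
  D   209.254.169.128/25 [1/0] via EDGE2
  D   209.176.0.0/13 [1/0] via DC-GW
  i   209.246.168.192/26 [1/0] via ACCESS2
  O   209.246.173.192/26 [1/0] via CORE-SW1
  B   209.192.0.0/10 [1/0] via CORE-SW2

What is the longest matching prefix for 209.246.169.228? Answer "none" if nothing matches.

Entries matching 209.246.169.228:
  209.192.0.0/10 (209.192.0.0 - 209.255.255.255)
  209.246.168.0/21 (209.246.168.0 - 209.246.175.255)
Most specific is 209.246.168.0/21.

209.246.168.0/21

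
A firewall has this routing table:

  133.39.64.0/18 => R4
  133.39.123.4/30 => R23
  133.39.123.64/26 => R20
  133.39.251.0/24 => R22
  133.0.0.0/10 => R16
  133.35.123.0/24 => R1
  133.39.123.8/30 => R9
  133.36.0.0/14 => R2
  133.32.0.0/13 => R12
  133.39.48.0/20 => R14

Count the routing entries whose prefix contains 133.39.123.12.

4

Prefixes containing 133.39.123.12:
  133.0.0.0/10 (133.0.0.0 - 133.63.255.255)
  133.32.0.0/13 (133.32.0.0 - 133.39.255.255)
  133.36.0.0/14 (133.36.0.0 - 133.39.255.255)
  133.39.64.0/18 (133.39.64.0 - 133.39.127.255)
Total matching entries: 4.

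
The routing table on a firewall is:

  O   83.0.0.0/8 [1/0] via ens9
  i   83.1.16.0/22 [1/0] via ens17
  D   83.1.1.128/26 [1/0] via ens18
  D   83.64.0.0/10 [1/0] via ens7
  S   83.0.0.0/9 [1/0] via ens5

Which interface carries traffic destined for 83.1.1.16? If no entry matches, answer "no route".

ens5

Routes whose prefix contains 83.1.1.16:
  83.0.0.0/8 (83.0.0.0 - 83.255.255.255) -> ens9
  83.0.0.0/9 (83.0.0.0 - 83.127.255.255) -> ens5
More-specific entries that do NOT match:
  83.1.1.128/26 (83.1.1.128 - 83.1.1.191) does not contain 83.1.1.16
  83.1.16.0/22 (83.1.16.0 - 83.1.19.255) does not contain 83.1.1.16
  83.64.0.0/10 (83.64.0.0 - 83.127.255.255) does not contain 83.1.1.16
Longest matching prefix is /9 -> interface ens5.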